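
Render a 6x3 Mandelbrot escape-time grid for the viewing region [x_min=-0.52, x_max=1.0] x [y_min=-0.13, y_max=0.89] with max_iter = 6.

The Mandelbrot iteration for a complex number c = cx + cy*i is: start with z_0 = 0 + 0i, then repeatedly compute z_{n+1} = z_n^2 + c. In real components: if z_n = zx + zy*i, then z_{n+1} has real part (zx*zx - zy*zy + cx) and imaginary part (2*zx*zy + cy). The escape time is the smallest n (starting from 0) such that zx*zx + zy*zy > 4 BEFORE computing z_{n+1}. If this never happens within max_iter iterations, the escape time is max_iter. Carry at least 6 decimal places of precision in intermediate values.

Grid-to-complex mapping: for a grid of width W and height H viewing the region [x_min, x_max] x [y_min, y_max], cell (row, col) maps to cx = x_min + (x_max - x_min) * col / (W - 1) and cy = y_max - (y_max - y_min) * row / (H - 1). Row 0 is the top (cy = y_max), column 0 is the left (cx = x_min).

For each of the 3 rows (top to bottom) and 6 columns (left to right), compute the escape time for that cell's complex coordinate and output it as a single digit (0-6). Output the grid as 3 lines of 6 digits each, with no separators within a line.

Answer: 465322
666632
666632

Derivation:
(row=0, col=0): c = -0.5200 + 0.8900i → escape time 4
(row=0, col=1): c = -0.2160 + 0.8900i → escape time 6
(row=0, col=2): c = 0.0880 + 0.8900i → escape time 5
(row=0, col=3): c = 0.3920 + 0.8900i → escape time 3
(row=0, col=4): c = 0.6960 + 0.8900i → escape time 2
(row=0, col=5): c = 1.0000 + 0.8900i → escape time 2
(row=1, col=0): c = -0.5200 + 0.3800i → escape time 6
(row=1, col=1): c = -0.2160 + 0.3800i → escape time 6
(row=1, col=2): c = 0.0880 + 0.3800i → escape time 6
(row=1, col=3): c = 0.3920 + 0.3800i → escape time 6
(row=1, col=4): c = 0.6960 + 0.3800i → escape time 3
(row=1, col=5): c = 1.0000 + 0.3800i → escape time 2
(row=2, col=0): c = -0.5200 + -0.1300i → escape time 6
(row=2, col=1): c = -0.2160 + -0.1300i → escape time 6
(row=2, col=2): c = 0.0880 + -0.1300i → escape time 6
(row=2, col=3): c = 0.3920 + -0.1300i → escape time 6
(row=2, col=4): c = 0.6960 + -0.1300i → escape time 3
(row=2, col=5): c = 1.0000 + -0.1300i → escape time 2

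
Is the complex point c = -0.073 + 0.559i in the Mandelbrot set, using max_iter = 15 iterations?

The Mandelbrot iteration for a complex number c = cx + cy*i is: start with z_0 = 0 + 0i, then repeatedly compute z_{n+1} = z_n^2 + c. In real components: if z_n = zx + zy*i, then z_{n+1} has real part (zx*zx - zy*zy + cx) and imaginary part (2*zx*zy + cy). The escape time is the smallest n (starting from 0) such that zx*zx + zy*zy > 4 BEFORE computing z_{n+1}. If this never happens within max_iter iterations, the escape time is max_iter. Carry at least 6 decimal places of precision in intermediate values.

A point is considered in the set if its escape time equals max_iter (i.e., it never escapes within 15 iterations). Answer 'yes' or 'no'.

Answer: yes

Derivation:
z_0 = 0 + 0i, c = -0.0730 + 0.5590i
Iter 1: z = -0.0730 + 0.5590i, |z|^2 = 0.3178
Iter 2: z = -0.3802 + 0.4774i, |z|^2 = 0.3724
Iter 3: z = -0.1564 + 0.1960i, |z|^2 = 0.0629
Iter 4: z = -0.0870 + 0.4977i, |z|^2 = 0.2553
Iter 5: z = -0.3131 + 0.4724i, |z|^2 = 0.3212
Iter 6: z = -0.1981 + 0.2631i, |z|^2 = 0.1085
Iter 7: z = -0.1030 + 0.4547i, |z|^2 = 0.2174
Iter 8: z = -0.2692 + 0.4653i, |z|^2 = 0.2890
Iter 9: z = -0.2171 + 0.3085i, |z|^2 = 0.1423
Iter 10: z = -0.1210 + 0.4251i, |z|^2 = 0.1953
Iter 11: z = -0.2390 + 0.4561i, |z|^2 = 0.2652
Iter 12: z = -0.2239 + 0.3410i, |z|^2 = 0.1664
Iter 13: z = -0.1391 + 0.4063i, |z|^2 = 0.1845
Iter 14: z = -0.2187 + 0.4459i, |z|^2 = 0.2467
Did not escape in 15 iterations → in set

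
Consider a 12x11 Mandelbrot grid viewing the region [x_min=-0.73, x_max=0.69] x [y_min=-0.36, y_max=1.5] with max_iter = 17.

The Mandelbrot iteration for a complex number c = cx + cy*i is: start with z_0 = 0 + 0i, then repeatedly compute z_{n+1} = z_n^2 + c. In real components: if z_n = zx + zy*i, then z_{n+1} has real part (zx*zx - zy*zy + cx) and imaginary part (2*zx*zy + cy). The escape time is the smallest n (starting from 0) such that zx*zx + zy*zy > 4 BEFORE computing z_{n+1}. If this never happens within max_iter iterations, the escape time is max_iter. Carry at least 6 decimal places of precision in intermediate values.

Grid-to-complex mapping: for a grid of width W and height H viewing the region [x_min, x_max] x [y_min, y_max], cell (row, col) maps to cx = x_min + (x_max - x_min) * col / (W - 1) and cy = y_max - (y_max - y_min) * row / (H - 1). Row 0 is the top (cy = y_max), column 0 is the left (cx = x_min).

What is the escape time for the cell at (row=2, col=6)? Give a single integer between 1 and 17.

z_0 = 0 + 0i, c = 0.0445 + 1.1280i
Iter 1: z = 0.0445 + 1.1280i, |z|^2 = 1.2744
Iter 2: z = -1.2259 + 1.2285i, |z|^2 = 3.0119
Iter 3: z = 0.0381 + -1.8839i, |z|^2 = 3.5506
Iter 4: z = -3.5031 + 0.9846i, |z|^2 = 13.2413
Escaped at iteration 4

Answer: 4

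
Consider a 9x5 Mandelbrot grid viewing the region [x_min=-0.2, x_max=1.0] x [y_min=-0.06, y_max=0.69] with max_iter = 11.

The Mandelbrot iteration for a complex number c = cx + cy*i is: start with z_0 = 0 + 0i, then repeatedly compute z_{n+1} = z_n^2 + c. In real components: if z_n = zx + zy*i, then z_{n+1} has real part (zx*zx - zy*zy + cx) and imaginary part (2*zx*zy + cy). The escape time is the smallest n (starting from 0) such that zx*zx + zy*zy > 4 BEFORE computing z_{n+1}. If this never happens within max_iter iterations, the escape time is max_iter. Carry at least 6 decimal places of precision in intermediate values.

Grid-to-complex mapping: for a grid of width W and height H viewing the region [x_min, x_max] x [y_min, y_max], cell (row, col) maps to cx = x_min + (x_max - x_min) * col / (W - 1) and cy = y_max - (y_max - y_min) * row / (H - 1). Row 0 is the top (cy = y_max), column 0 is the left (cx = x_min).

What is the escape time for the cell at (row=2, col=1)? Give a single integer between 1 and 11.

Answer: 11

Derivation:
z_0 = 0 + 0i, c = -0.0500 + 0.3150i
Iter 1: z = -0.0500 + 0.3150i, |z|^2 = 0.1017
Iter 2: z = -0.1467 + 0.2835i, |z|^2 = 0.1019
Iter 3: z = -0.1088 + 0.2318i, |z|^2 = 0.0656
Iter 4: z = -0.0919 + 0.2645i, |z|^2 = 0.0784
Iter 5: z = -0.1115 + 0.2664i, |z|^2 = 0.0834
Iter 6: z = -0.1085 + 0.2556i, |z|^2 = 0.0771
Iter 7: z = -0.1035 + 0.2595i, |z|^2 = 0.0781
Iter 8: z = -0.1066 + 0.2613i, |z|^2 = 0.0796
Iter 9: z = -0.1069 + 0.2593i, |z|^2 = 0.0787
Iter 10: z = -0.1058 + 0.2596i, |z|^2 = 0.0786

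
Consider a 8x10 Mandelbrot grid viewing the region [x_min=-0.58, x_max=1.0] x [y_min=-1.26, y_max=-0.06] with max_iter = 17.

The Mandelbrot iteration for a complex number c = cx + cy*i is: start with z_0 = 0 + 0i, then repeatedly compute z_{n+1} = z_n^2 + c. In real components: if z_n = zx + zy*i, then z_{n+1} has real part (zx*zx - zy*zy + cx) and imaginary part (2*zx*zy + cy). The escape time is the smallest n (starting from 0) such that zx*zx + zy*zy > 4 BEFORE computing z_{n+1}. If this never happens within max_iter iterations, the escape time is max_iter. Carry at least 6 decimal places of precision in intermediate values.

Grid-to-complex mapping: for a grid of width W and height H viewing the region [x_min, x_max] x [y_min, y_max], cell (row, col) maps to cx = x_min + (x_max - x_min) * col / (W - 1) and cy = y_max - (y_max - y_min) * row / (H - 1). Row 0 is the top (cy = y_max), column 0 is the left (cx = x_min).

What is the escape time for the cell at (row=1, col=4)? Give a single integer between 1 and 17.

Answer: 17

Derivation:
z_0 = 0 + 0i, c = 0.3229 + -0.1933i
Iter 1: z = 0.3229 + -0.1933i, |z|^2 = 0.1416
Iter 2: z = 0.3897 + -0.3182i, |z|^2 = 0.2531
Iter 3: z = 0.3735 + -0.4413i, |z|^2 = 0.3343
Iter 4: z = 0.2676 + -0.5230i, |z|^2 = 0.3451
Iter 5: z = 0.1209 + -0.4732i, |z|^2 = 0.2386
Iter 6: z = 0.1135 + -0.3078i, |z|^2 = 0.1076
Iter 7: z = 0.2410 + -0.2632i, |z|^2 = 0.1274
Iter 8: z = 0.3117 + -0.3202i, |z|^2 = 0.1997
Iter 9: z = 0.3175 + -0.3929i, |z|^2 = 0.2552
Iter 10: z = 0.2692 + -0.4428i, |z|^2 = 0.2686
Iter 11: z = 0.1993 + -0.4318i, |z|^2 = 0.2261
Iter 12: z = 0.1761 + -0.3654i, |z|^2 = 0.1646
Iter 13: z = 0.2204 + -0.3221i, |z|^2 = 0.1523
Iter 14: z = 0.2677 + -0.3353i, |z|^2 = 0.1841
Iter 15: z = 0.2821 + -0.3728i, |z|^2 = 0.2186
Iter 16: z = 0.2634 + -0.4037i, |z|^2 = 0.2324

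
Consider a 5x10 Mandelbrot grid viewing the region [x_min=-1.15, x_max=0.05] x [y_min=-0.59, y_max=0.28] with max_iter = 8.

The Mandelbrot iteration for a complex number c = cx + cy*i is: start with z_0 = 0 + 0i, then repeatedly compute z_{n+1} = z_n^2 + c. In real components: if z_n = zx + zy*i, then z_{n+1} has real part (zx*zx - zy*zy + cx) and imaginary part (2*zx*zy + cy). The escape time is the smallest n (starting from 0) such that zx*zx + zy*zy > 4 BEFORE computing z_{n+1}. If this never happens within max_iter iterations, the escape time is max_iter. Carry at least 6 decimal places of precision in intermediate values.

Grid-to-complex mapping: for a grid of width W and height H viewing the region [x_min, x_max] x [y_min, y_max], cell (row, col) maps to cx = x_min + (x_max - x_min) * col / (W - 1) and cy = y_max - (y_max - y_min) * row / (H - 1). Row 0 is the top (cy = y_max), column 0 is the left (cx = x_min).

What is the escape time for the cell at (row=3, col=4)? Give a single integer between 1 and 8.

Answer: 8

Derivation:
z_0 = 0 + 0i, c = 0.0500 + -0.0100i
Iter 1: z = 0.0500 + -0.0100i, |z|^2 = 0.0026
Iter 2: z = 0.0524 + -0.0110i, |z|^2 = 0.0029
Iter 3: z = 0.0526 + -0.0112i, |z|^2 = 0.0029
Iter 4: z = 0.0526 + -0.0112i, |z|^2 = 0.0029
Iter 5: z = 0.0526 + -0.0112i, |z|^2 = 0.0029
Iter 6: z = 0.0526 + -0.0112i, |z|^2 = 0.0029
Iter 7: z = 0.0526 + -0.0112i, |z|^2 = 0.0029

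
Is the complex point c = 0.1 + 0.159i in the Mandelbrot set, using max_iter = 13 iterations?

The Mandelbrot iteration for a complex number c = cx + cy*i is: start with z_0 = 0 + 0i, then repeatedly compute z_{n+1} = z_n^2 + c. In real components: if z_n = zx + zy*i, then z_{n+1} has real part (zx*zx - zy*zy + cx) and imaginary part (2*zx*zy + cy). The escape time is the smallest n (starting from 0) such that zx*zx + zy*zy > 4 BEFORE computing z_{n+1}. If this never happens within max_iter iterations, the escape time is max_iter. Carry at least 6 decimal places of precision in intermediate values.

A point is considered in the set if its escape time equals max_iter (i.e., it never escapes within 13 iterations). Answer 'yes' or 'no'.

Answer: yes

Derivation:
z_0 = 0 + 0i, c = 0.1000 + 0.1590i
Iter 1: z = 0.1000 + 0.1590i, |z|^2 = 0.0353
Iter 2: z = 0.0847 + 0.1908i, |z|^2 = 0.0436
Iter 3: z = 0.0708 + 0.1913i, |z|^2 = 0.0416
Iter 4: z = 0.0684 + 0.1861i, |z|^2 = 0.0393
Iter 5: z = 0.0701 + 0.1845i, |z|^2 = 0.0389
Iter 6: z = 0.0709 + 0.1848i, |z|^2 = 0.0392
Iter 7: z = 0.0709 + 0.1852i, |z|^2 = 0.0393
Iter 8: z = 0.0707 + 0.1852i, |z|^2 = 0.0393
Iter 9: z = 0.0707 + 0.1852i, |z|^2 = 0.0393
Iter 10: z = 0.0707 + 0.1852i, |z|^2 = 0.0393
Iter 11: z = 0.0707 + 0.1852i, |z|^2 = 0.0393
Iter 12: z = 0.0707 + 0.1852i, |z|^2 = 0.0393
Did not escape in 13 iterations → in set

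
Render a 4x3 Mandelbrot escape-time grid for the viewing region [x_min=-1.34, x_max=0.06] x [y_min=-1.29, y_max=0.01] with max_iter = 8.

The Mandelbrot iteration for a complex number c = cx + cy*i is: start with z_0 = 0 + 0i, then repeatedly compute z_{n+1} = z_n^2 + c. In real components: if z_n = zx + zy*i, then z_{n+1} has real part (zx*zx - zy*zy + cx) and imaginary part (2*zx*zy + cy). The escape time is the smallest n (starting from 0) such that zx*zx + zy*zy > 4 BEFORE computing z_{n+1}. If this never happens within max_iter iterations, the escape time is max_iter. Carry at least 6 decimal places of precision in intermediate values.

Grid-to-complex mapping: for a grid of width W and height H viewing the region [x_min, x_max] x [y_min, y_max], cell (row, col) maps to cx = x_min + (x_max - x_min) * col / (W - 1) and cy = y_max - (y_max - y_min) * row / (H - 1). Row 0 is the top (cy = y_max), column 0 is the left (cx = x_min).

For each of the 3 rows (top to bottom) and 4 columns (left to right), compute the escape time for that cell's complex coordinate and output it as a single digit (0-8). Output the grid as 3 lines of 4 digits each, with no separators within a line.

Answer: 8888
3588
2232

Derivation:
(row=0, col=0): c = -1.3400 + 0.0100i → escape time 8
(row=0, col=1): c = -0.8733 + 0.0100i → escape time 8
(row=0, col=2): c = -0.4067 + 0.0100i → escape time 8
(row=0, col=3): c = 0.0600 + 0.0100i → escape time 8
(row=1, col=0): c = -1.3400 + -0.6400i → escape time 3
(row=1, col=1): c = -0.8733 + -0.6400i → escape time 5
(row=1, col=2): c = -0.4067 + -0.6400i → escape time 8
(row=1, col=3): c = 0.0600 + -0.6400i → escape time 8
(row=2, col=0): c = -1.3400 + -1.2900i → escape time 2
(row=2, col=1): c = -0.8733 + -1.2900i → escape time 2
(row=2, col=2): c = -0.4067 + -1.2900i → escape time 3
(row=2, col=3): c = 0.0600 + -1.2900i → escape time 2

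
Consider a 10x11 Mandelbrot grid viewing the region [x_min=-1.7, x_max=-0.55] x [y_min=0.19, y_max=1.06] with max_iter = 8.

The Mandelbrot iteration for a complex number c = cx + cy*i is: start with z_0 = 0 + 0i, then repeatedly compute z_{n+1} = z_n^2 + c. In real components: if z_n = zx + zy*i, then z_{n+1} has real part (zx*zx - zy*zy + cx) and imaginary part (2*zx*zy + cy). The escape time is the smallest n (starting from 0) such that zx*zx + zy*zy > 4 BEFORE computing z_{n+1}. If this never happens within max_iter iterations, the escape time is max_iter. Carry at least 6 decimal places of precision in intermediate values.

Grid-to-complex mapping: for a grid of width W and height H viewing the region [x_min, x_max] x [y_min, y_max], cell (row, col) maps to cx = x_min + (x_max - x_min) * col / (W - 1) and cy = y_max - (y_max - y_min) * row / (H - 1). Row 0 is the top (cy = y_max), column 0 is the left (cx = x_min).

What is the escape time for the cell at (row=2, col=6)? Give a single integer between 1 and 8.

z_0 = 0 + 0i, c = -0.9333 + 0.8860i
Iter 1: z = -0.9333 + 0.8860i, |z|^2 = 1.6561
Iter 2: z = -0.8472 + -0.7679i, |z|^2 = 1.3074
Iter 3: z = -0.8052 + 2.1871i, |z|^2 = 5.4317
Escaped at iteration 3

Answer: 3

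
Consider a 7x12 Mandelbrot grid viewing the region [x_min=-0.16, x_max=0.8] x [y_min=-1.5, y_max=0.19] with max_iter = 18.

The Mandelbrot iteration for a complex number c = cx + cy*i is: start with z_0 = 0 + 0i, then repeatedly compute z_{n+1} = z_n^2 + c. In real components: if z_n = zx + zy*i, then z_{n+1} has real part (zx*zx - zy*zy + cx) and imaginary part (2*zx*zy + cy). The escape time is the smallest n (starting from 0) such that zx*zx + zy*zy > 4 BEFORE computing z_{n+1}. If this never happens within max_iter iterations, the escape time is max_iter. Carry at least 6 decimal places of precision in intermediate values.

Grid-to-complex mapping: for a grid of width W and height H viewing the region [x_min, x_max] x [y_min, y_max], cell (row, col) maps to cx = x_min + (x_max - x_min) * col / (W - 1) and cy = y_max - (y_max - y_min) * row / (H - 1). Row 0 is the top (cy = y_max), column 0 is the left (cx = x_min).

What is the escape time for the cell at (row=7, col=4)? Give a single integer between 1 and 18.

z_0 = 0 + 0i, c = 0.4800 + -0.8855i
Iter 1: z = 0.4800 + -0.8855i, |z|^2 = 1.0144
Iter 2: z = -0.0736 + -1.7355i, |z|^2 = 3.0174
Iter 3: z = -2.5265 + -0.6299i, |z|^2 = 6.7800
Escaped at iteration 3

Answer: 3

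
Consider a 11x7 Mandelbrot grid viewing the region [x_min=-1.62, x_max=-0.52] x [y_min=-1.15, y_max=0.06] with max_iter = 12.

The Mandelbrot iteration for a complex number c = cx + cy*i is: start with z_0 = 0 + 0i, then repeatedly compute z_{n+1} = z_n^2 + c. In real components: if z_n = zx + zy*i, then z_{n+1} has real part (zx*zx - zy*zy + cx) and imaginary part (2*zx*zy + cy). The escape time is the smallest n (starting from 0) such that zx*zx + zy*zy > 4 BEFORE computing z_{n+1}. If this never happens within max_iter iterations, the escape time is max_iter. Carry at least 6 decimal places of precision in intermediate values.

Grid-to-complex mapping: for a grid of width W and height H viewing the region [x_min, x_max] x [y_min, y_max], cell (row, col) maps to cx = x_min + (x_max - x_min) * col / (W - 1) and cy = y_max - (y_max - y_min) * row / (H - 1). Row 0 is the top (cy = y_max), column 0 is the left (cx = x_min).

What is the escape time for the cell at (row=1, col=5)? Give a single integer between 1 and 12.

z_0 = 0 + 0i, c = -1.0700 + -0.1417i
Iter 1: z = -1.0700 + -0.1417i, |z|^2 = 1.1650
Iter 2: z = 0.0548 + 0.1615i, |z|^2 = 0.0291
Iter 3: z = -1.0931 + -0.1240i, |z|^2 = 1.2102
Iter 4: z = 0.1094 + 0.1293i, |z|^2 = 0.0287
Iter 5: z = -1.0747 + -0.1134i, |z|^2 = 1.1679
Iter 6: z = 0.0722 + 0.1020i, |z|^2 = 0.0156
Iter 7: z = -1.0752 + -0.1269i, |z|^2 = 1.1721
Iter 8: z = 0.0699 + 0.1313i, |z|^2 = 0.0221
Iter 9: z = -1.0823 + -0.1233i, |z|^2 = 1.1867
Iter 10: z = 0.0863 + 0.1253i, |z|^2 = 0.0231
Iter 11: z = -1.0782 + -0.1201i, |z|^2 = 1.1770

Answer: 12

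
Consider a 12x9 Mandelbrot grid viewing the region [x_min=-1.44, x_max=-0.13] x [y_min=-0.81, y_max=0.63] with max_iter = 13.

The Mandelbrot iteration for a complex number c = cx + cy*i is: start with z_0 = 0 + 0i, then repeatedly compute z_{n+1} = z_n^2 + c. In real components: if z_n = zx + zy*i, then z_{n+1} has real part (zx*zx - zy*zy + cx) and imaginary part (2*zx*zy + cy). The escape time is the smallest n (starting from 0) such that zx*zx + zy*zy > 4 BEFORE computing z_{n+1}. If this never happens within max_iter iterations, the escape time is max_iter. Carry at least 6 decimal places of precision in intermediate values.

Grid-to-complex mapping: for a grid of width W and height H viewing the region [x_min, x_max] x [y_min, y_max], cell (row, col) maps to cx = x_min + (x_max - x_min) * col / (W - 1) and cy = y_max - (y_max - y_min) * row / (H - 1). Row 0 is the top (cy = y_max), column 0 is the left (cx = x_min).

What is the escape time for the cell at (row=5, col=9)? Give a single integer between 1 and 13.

z_0 = 0 + 0i, c = -0.3682 + -0.2700i
Iter 1: z = -0.3682 + -0.2700i, |z|^2 = 0.2085
Iter 2: z = -0.3055 + -0.0712i, |z|^2 = 0.0984
Iter 3: z = -0.2799 + -0.2265i, |z|^2 = 0.1297
Iter 4: z = -0.3411 + -0.1432i, |z|^2 = 0.1369
Iter 5: z = -0.2723 + -0.1723i, |z|^2 = 0.1038
Iter 6: z = -0.3237 + -0.1762i, |z|^2 = 0.1358
Iter 7: z = -0.2944 + -0.1559i, |z|^2 = 0.1110
Iter 8: z = -0.3058 + -0.1782i, |z|^2 = 0.1253
Iter 9: z = -0.3064 + -0.1610i, |z|^2 = 0.1198
Iter 10: z = -0.3002 + -0.1713i, |z|^2 = 0.1195
Iter 11: z = -0.3074 + -0.1671i, |z|^2 = 0.1224
Iter 12: z = -0.3016 + -0.1673i, |z|^2 = 0.1189

Answer: 13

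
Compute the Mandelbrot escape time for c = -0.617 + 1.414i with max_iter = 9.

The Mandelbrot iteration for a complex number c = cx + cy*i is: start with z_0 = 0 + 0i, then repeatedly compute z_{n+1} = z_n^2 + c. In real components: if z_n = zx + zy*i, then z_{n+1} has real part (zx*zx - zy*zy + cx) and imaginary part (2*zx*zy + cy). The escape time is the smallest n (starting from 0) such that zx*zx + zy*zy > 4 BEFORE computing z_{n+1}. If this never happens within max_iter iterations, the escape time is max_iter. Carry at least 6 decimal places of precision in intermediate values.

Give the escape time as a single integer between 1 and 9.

z_0 = 0 + 0i, c = -0.6170 + 1.4140i
Iter 1: z = -0.6170 + 1.4140i, |z|^2 = 2.3801
Iter 2: z = -2.2357 + -0.3309i, |z|^2 = 5.1079
Escaped at iteration 2

Answer: 2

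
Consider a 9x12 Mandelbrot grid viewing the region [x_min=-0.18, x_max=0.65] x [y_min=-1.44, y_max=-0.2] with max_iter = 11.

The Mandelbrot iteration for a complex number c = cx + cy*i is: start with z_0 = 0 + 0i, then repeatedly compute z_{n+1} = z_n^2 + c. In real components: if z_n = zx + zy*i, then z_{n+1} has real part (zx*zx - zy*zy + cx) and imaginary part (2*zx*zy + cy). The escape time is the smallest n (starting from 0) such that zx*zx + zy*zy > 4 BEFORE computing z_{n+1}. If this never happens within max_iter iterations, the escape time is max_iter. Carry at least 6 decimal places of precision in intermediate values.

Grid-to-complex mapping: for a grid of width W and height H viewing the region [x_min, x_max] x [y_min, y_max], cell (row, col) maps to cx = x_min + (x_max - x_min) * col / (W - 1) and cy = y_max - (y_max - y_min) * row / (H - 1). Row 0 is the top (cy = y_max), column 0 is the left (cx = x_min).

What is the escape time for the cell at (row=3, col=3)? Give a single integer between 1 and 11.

Answer: 11

Derivation:
z_0 = 0 + 0i, c = 0.1313 + -0.5382i
Iter 1: z = 0.1313 + -0.5382i, |z|^2 = 0.3069
Iter 2: z = -0.1412 + -0.6795i, |z|^2 = 0.4816
Iter 3: z = -0.3105 + -0.3464i, |z|^2 = 0.2164
Iter 4: z = 0.1077 + -0.3231i, |z|^2 = 0.1160
Iter 5: z = 0.0384 + -0.6078i, |z|^2 = 0.3709
Iter 6: z = -0.2367 + -0.5849i, |z|^2 = 0.3981
Iter 7: z = -0.1549 + -0.2613i, |z|^2 = 0.0923
Iter 8: z = 0.0869 + -0.4572i, |z|^2 = 0.2166
Iter 9: z = -0.0703 + -0.6177i, |z|^2 = 0.3865
Iter 10: z = -0.2454 + -0.4514i, |z|^2 = 0.2639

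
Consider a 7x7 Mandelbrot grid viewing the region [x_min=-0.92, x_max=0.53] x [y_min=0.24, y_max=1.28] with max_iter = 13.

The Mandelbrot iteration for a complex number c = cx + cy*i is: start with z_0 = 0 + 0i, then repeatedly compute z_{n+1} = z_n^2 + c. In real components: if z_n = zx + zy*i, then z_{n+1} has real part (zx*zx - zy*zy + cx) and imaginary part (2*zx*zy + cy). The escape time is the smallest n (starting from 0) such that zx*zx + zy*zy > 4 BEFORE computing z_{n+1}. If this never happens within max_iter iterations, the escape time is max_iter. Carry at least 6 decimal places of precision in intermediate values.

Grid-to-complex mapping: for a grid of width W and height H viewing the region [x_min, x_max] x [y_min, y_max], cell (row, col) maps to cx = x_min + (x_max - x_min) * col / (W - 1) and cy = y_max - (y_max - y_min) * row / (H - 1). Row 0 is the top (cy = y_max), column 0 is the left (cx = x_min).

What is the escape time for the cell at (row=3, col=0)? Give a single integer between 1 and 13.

z_0 = 0 + 0i, c = -0.9200 + 0.7600i
Iter 1: z = -0.9200 + 0.7600i, |z|^2 = 1.4240
Iter 2: z = -0.6512 + -0.6384i, |z|^2 = 0.8316
Iter 3: z = -0.9035 + 1.5915i, |z|^2 = 3.3490
Iter 4: z = -2.6364 + -2.1157i, |z|^2 = 11.4270
Escaped at iteration 4

Answer: 4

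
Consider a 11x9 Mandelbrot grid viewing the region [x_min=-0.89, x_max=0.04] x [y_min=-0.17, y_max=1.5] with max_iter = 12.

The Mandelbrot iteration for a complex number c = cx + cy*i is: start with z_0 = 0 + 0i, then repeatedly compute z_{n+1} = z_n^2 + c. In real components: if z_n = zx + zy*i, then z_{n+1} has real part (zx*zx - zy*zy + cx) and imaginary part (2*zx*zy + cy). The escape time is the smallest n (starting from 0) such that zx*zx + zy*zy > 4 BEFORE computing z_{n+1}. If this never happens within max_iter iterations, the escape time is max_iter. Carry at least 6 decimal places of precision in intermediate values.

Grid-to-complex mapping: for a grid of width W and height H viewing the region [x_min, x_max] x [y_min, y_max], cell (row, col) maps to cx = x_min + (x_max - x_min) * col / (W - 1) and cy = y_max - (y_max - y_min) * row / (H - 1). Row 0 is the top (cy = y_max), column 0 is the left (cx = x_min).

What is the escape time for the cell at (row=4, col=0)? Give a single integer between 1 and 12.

Answer: 4

Derivation:
z_0 = 0 + 0i, c = -0.8900 + 0.6650i
Iter 1: z = -0.8900 + 0.6650i, |z|^2 = 1.2343
Iter 2: z = -0.5401 + -0.5187i, |z|^2 = 0.5608
Iter 3: z = -0.8673 + 1.2253i, |z|^2 = 2.2537
Iter 4: z = -1.6392 + -1.4605i, |z|^2 = 4.8200
Escaped at iteration 4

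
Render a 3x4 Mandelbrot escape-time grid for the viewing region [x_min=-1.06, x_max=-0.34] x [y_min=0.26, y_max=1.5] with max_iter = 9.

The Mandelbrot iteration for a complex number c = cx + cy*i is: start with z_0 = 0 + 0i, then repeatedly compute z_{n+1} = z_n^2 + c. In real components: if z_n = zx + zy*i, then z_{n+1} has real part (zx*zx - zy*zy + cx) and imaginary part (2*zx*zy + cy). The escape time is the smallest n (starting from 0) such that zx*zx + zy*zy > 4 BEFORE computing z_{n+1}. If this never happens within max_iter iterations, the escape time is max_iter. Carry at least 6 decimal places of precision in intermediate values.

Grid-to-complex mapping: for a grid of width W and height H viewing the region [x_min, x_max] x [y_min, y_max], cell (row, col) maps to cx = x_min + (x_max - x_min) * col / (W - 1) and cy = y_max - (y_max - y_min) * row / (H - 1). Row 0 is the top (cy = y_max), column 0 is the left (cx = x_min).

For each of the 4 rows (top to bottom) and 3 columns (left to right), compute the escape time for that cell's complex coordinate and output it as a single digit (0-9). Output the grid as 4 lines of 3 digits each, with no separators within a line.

Answer: 222
334
459
999

Derivation:
(row=0, col=0): c = -1.0600 + 1.5000i → escape time 2
(row=0, col=1): c = -0.7000 + 1.5000i → escape time 2
(row=0, col=2): c = -0.3400 + 1.5000i → escape time 2
(row=1, col=0): c = -1.0600 + 1.0867i → escape time 3
(row=1, col=1): c = -0.7000 + 1.0867i → escape time 3
(row=1, col=2): c = -0.3400 + 1.0867i → escape time 4
(row=2, col=0): c = -1.0600 + 0.6733i → escape time 4
(row=2, col=1): c = -0.7000 + 0.6733i → escape time 5
(row=2, col=2): c = -0.3400 + 0.6733i → escape time 9
(row=3, col=0): c = -1.0600 + 0.2600i → escape time 9
(row=3, col=1): c = -0.7000 + 0.2600i → escape time 9
(row=3, col=2): c = -0.3400 + 0.2600i → escape time 9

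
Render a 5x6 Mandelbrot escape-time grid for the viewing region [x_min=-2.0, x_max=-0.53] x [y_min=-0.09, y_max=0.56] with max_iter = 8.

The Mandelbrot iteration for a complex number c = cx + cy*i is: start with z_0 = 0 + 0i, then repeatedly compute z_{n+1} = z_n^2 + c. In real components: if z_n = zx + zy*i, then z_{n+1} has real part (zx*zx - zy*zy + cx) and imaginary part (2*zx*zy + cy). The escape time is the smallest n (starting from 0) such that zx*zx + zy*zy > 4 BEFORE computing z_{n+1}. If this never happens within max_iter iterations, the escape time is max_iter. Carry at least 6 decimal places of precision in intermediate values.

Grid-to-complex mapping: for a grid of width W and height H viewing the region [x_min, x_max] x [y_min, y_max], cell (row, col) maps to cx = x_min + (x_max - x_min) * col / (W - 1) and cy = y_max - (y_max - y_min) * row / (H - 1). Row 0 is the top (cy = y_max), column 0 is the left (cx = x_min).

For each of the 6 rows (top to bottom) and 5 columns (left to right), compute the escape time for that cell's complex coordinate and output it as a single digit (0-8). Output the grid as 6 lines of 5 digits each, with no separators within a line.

Answer: 13358
13868
14888
15888
18888
16888

Derivation:
(row=0, col=0): c = -2.0000 + 0.5600i → escape time 1
(row=0, col=1): c = -1.6325 + 0.5600i → escape time 3
(row=0, col=2): c = -1.2650 + 0.5600i → escape time 3
(row=0, col=3): c = -0.8975 + 0.5600i → escape time 5
(row=0, col=4): c = -0.5300 + 0.5600i → escape time 8
(row=1, col=0): c = -2.0000 + 0.4300i → escape time 1
(row=1, col=1): c = -1.6325 + 0.4300i → escape time 3
(row=1, col=2): c = -1.2650 + 0.4300i → escape time 8
(row=1, col=3): c = -0.8975 + 0.4300i → escape time 6
(row=1, col=4): c = -0.5300 + 0.4300i → escape time 8
(row=2, col=0): c = -2.0000 + 0.3000i → escape time 1
(row=2, col=1): c = -1.6325 + 0.3000i → escape time 4
(row=2, col=2): c = -1.2650 + 0.3000i → escape time 8
(row=2, col=3): c = -0.8975 + 0.3000i → escape time 8
(row=2, col=4): c = -0.5300 + 0.3000i → escape time 8
(row=3, col=0): c = -2.0000 + 0.1700i → escape time 1
(row=3, col=1): c = -1.6325 + 0.1700i → escape time 5
(row=3, col=2): c = -1.2650 + 0.1700i → escape time 8
(row=3, col=3): c = -0.8975 + 0.1700i → escape time 8
(row=3, col=4): c = -0.5300 + 0.1700i → escape time 8
(row=4, col=0): c = -2.0000 + 0.0400i → escape time 1
(row=4, col=1): c = -1.6325 + 0.0400i → escape time 8
(row=4, col=2): c = -1.2650 + 0.0400i → escape time 8
(row=4, col=3): c = -0.8975 + 0.0400i → escape time 8
(row=4, col=4): c = -0.5300 + 0.0400i → escape time 8
(row=5, col=0): c = -2.0000 + -0.0900i → escape time 1
(row=5, col=1): c = -1.6325 + -0.0900i → escape time 6
(row=5, col=2): c = -1.2650 + -0.0900i → escape time 8
(row=5, col=3): c = -0.8975 + -0.0900i → escape time 8
(row=5, col=4): c = -0.5300 + -0.0900i → escape time 8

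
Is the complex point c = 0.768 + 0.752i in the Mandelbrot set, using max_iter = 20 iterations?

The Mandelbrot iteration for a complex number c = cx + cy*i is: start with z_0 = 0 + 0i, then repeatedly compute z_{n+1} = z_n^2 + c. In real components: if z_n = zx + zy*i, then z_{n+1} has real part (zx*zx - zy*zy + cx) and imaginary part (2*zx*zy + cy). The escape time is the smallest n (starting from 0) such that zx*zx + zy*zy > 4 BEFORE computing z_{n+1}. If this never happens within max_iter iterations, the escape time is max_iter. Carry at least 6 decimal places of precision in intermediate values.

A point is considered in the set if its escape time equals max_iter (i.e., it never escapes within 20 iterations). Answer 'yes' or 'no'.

Answer: no

Derivation:
z_0 = 0 + 0i, c = 0.7680 + 0.7520i
Iter 1: z = 0.7680 + 0.7520i, |z|^2 = 1.1553
Iter 2: z = 0.7923 + 1.9071i, |z|^2 = 4.2647
Escaped at iteration 2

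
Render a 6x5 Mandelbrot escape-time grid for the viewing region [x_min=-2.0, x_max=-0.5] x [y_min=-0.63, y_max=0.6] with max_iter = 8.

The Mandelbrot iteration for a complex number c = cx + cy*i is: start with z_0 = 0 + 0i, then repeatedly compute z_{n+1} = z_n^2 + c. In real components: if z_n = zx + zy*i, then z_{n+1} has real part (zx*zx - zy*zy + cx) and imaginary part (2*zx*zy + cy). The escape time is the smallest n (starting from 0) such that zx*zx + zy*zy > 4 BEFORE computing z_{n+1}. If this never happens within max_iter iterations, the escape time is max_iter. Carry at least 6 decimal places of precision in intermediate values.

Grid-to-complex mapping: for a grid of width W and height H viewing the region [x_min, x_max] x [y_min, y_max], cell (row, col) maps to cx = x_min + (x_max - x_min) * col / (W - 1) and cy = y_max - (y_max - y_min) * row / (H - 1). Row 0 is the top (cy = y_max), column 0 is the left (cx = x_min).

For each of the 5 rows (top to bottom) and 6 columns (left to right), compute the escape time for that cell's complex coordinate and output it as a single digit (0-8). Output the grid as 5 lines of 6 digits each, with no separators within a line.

Answer: 133458
145888
188888
145888
133458

Derivation:
(row=0, col=0): c = -2.0000 + 0.6000i → escape time 1
(row=0, col=1): c = -1.7000 + 0.6000i → escape time 3
(row=0, col=2): c = -1.4000 + 0.6000i → escape time 3
(row=0, col=3): c = -1.1000 + 0.6000i → escape time 4
(row=0, col=4): c = -0.8000 + 0.6000i → escape time 5
(row=0, col=5): c = -0.5000 + 0.6000i → escape time 8
(row=1, col=0): c = -2.0000 + 0.2925i → escape time 1
(row=1, col=1): c = -1.7000 + 0.2925i → escape time 4
(row=1, col=2): c = -1.4000 + 0.2925i → escape time 5
(row=1, col=3): c = -1.1000 + 0.2925i → escape time 8
(row=1, col=4): c = -0.8000 + 0.2925i → escape time 8
(row=1, col=5): c = -0.5000 + 0.2925i → escape time 8
(row=2, col=0): c = -2.0000 + -0.0150i → escape time 1
(row=2, col=1): c = -1.7000 + -0.0150i → escape time 8
(row=2, col=2): c = -1.4000 + -0.0150i → escape time 8
(row=2, col=3): c = -1.1000 + -0.0150i → escape time 8
(row=2, col=4): c = -0.8000 + -0.0150i → escape time 8
(row=2, col=5): c = -0.5000 + -0.0150i → escape time 8
(row=3, col=0): c = -2.0000 + -0.3225i → escape time 1
(row=3, col=1): c = -1.7000 + -0.3225i → escape time 4
(row=3, col=2): c = -1.4000 + -0.3225i → escape time 5
(row=3, col=3): c = -1.1000 + -0.3225i → escape time 8
(row=3, col=4): c = -0.8000 + -0.3225i → escape time 8
(row=3, col=5): c = -0.5000 + -0.3225i → escape time 8
(row=4, col=0): c = -2.0000 + -0.6300i → escape time 1
(row=4, col=1): c = -1.7000 + -0.6300i → escape time 3
(row=4, col=2): c = -1.4000 + -0.6300i → escape time 3
(row=4, col=3): c = -1.1000 + -0.6300i → escape time 4
(row=4, col=4): c = -0.8000 + -0.6300i → escape time 5
(row=4, col=5): c = -0.5000 + -0.6300i → escape time 8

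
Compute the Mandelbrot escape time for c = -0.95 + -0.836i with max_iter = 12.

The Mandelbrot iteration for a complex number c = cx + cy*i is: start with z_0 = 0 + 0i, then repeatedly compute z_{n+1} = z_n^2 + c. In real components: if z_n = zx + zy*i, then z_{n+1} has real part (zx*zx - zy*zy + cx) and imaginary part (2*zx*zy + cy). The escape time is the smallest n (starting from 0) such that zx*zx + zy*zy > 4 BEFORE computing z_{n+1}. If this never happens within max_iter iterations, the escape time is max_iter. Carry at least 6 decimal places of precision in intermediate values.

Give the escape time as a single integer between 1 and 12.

z_0 = 0 + 0i, c = -0.9500 + -0.8360i
Iter 1: z = -0.9500 + -0.8360i, |z|^2 = 1.6014
Iter 2: z = -0.7464 + 0.7524i, |z|^2 = 1.1232
Iter 3: z = -0.9590 + -1.9592i, |z|^2 = 4.7581
Escaped at iteration 3

Answer: 3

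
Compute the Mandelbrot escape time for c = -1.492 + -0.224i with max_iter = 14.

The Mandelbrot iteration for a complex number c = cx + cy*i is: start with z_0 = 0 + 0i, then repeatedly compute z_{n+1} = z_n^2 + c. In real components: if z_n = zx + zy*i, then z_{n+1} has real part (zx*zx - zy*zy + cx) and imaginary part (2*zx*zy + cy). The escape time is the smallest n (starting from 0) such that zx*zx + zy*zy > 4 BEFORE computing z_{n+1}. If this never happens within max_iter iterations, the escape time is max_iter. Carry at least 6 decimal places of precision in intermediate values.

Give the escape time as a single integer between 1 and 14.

Answer: 5

Derivation:
z_0 = 0 + 0i, c = -1.4920 + -0.2240i
Iter 1: z = -1.4920 + -0.2240i, |z|^2 = 2.2762
Iter 2: z = 0.6839 + 0.4444i, |z|^2 = 0.6652
Iter 3: z = -1.2218 + 0.3839i, |z|^2 = 1.6402
Iter 4: z = -0.1465 + -1.1620i, |z|^2 = 1.3717
Iter 5: z = -2.8208 + 0.1166i, |z|^2 = 7.9704
Escaped at iteration 5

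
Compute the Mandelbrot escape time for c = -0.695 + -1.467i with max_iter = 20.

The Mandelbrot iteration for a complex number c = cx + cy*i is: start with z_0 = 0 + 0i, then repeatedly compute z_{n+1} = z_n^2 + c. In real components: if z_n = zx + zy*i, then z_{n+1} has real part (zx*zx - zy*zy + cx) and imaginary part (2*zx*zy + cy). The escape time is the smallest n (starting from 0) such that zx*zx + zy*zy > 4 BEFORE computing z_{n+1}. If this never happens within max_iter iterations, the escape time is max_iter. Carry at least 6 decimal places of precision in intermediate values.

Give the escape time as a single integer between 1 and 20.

Answer: 2

Derivation:
z_0 = 0 + 0i, c = -0.6950 + -1.4670i
Iter 1: z = -0.6950 + -1.4670i, |z|^2 = 2.6351
Iter 2: z = -2.3641 + 0.5721i, |z|^2 = 5.9161
Escaped at iteration 2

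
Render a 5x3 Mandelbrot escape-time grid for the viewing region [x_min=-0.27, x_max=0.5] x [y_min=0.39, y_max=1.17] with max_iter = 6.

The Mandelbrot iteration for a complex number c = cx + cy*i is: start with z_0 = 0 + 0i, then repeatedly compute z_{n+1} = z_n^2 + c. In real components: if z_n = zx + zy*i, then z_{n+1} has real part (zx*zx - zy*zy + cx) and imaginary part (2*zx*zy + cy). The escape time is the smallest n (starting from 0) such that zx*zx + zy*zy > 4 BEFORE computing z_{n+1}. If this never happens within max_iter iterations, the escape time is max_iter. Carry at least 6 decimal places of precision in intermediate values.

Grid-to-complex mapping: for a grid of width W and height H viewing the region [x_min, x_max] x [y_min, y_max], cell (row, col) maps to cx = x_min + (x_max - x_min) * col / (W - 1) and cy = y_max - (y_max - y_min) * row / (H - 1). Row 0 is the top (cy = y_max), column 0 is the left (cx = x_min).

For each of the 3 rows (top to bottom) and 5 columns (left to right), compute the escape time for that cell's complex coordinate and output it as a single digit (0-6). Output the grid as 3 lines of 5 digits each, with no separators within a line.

Answer: 44322
66653
66665

Derivation:
(row=0, col=0): c = -0.2700 + 1.1700i → escape time 4
(row=0, col=1): c = -0.0775 + 1.1700i → escape time 4
(row=0, col=2): c = 0.1150 + 1.1700i → escape time 3
(row=0, col=3): c = 0.3075 + 1.1700i → escape time 2
(row=0, col=4): c = 0.5000 + 1.1700i → escape time 2
(row=1, col=0): c = -0.2700 + 0.7800i → escape time 6
(row=1, col=1): c = -0.0775 + 0.7800i → escape time 6
(row=1, col=2): c = 0.1150 + 0.7800i → escape time 6
(row=1, col=3): c = 0.3075 + 0.7800i → escape time 5
(row=1, col=4): c = 0.5000 + 0.7800i → escape time 3
(row=2, col=0): c = -0.2700 + 0.3900i → escape time 6
(row=2, col=1): c = -0.0775 + 0.3900i → escape time 6
(row=2, col=2): c = 0.1150 + 0.3900i → escape time 6
(row=2, col=3): c = 0.3075 + 0.3900i → escape time 6
(row=2, col=4): c = 0.5000 + 0.3900i → escape time 5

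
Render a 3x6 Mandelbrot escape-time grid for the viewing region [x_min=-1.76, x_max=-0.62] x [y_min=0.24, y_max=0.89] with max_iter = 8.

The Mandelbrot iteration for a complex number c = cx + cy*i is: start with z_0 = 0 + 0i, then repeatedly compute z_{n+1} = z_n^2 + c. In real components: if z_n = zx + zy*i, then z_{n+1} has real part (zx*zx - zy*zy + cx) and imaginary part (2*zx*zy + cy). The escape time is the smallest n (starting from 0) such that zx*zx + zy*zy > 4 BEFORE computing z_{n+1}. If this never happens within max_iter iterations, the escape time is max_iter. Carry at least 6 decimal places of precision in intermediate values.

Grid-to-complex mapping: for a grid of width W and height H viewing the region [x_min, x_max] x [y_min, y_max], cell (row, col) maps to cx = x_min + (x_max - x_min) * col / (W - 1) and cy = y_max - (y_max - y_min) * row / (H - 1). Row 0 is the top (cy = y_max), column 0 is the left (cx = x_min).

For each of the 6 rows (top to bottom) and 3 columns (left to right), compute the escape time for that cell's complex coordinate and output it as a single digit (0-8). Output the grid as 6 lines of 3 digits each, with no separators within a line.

(row=0, col=0): c = -1.7600 + 0.8900i → escape time 2
(row=0, col=1): c = -1.1900 + 0.8900i → escape time 3
(row=0, col=2): c = -0.6200 + 0.8900i → escape time 4
(row=1, col=0): c = -1.7600 + 0.7600i → escape time 2
(row=1, col=1): c = -1.1900 + 0.7600i → escape time 3
(row=1, col=2): c = -0.6200 + 0.7600i → escape time 5
(row=2, col=0): c = -1.7600 + 0.6300i → escape time 3
(row=2, col=1): c = -1.1900 + 0.6300i → escape time 3
(row=2, col=2): c = -0.6200 + 0.6300i → escape time 8
(row=3, col=0): c = -1.7600 + 0.5000i → escape time 3
(row=3, col=1): c = -1.1900 + 0.5000i → escape time 5
(row=3, col=2): c = -0.6200 + 0.5000i → escape time 8
(row=4, col=0): c = -1.7600 + 0.3700i → escape time 3
(row=4, col=1): c = -1.1900 + 0.3700i → escape time 8
(row=4, col=2): c = -0.6200 + 0.3700i → escape time 8
(row=5, col=0): c = -1.7600 + 0.2400i → escape time 4
(row=5, col=1): c = -1.1900 + 0.2400i → escape time 8
(row=5, col=2): c = -0.6200 + 0.2400i → escape time 8

Answer: 234
235
338
358
388
488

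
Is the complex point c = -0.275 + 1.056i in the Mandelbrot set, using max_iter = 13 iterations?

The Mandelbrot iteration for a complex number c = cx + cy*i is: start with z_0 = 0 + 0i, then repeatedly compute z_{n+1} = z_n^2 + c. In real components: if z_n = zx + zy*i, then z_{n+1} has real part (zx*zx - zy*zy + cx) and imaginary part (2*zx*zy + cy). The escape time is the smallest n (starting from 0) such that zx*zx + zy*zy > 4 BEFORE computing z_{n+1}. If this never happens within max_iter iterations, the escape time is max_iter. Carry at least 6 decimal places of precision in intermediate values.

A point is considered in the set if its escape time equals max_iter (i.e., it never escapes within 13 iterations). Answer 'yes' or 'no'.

Answer: no

Derivation:
z_0 = 0 + 0i, c = -0.2750 + 1.0560i
Iter 1: z = -0.2750 + 1.0560i, |z|^2 = 1.1908
Iter 2: z = -1.3145 + 0.4752i, |z|^2 = 1.9538
Iter 3: z = 1.2271 + -0.1933i, |z|^2 = 1.5432
Iter 4: z = 1.1935 + 0.5816i, |z|^2 = 1.7626
Iter 5: z = 0.8111 + 2.4442i, |z|^2 = 6.6318
Escaped at iteration 5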